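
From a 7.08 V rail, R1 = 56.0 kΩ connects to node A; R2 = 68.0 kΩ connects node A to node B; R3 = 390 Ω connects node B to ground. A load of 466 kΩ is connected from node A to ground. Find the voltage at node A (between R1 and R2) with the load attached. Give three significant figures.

V ≈ 3.65 V

Below node A the series string R2+R3 = 68390 Ω sits in parallel with the 466000 Ω load: 59640 Ω.
V_A = 7.08 × 59640/(56000 + 59640) = 3.65 V.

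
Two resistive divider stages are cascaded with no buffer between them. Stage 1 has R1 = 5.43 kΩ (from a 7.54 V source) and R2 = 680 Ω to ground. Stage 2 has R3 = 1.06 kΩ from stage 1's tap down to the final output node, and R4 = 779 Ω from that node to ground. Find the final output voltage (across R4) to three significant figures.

Stage 2 presents R3+R4 = 1839 Ω as a load on stage 1's tap.
Stage 1's lower leg becomes R2‖(R3+R4) = 496.4 Ω, so V_mid = 7.54 × 496.4/5926 = 0.6316 V.
Stage 2 is itself unloaded: V_out = V_mid × R4/(R3+R4) = 0.6316 × 779/1839 = 0.268 V.

V_out ≈ 0.268 V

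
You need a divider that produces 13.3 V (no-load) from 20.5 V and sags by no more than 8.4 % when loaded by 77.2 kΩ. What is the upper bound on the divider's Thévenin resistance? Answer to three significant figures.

Loading drop = R_th/(R_th + R_L) ≤ 0.0840, so R_th ≤ R_L · ε/(1−ε) = 77.2 kΩ × 0.0840/0.9160 = 7.08 kΩ.
(Any R1, R2 with R2/(R1+R2) = 0.649 and R1‖R2 ≤ 7.08 kΩ will meet the spec.)

R_th ≤ 7.08 kΩ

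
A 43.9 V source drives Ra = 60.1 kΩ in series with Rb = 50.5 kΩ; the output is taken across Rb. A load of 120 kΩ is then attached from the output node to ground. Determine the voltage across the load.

The load sits in parallel with Rb: Rb‖R_L = (50.5 × 120) / (50.5 + 120) = 35.54 kΩ.
V_out = 43.9 × 35.54 / (60.1 + 35.54) = 43.9 × 35.54/95.64 = 16.3 V.
(Unloaded it would have been 20.0 V.)

V_out ≈ 16.3 V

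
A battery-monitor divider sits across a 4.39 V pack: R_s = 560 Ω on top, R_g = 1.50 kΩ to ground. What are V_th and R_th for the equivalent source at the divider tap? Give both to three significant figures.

V_th is the open-circuit tap voltage: 4.39 × 1500/(560 + 1500) = 3.20 V.
With the supply zeroed, R_s and R_g appear in parallel from the tap: R_th = R_s‖R_g = (560 × 1500)/2060 = 408 Ω.

V_th = 3.20 V, R_th = 408 Ω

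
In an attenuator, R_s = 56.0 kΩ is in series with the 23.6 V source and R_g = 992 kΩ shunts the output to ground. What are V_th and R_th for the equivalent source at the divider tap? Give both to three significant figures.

V_th is the open-circuit tap voltage: 23.6 × 992/(56.0 + 992) = 22.3 V.
With the supply zeroed, R_s and R_g appear in parallel from the tap: R_th = R_s‖R_g = (56.0 × 992)/1048 = 53.0 kΩ.

V_th = 22.3 V, R_th = 53.0 kΩ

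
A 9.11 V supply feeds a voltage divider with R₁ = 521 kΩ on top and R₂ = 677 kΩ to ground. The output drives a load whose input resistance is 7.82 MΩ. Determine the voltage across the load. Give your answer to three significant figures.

V_out ≈ 4.96 V

The load sits in parallel with R₂: R₂‖R_L = (677 × 7820) / (677 + 7820) = 623.1 kΩ.
V_out = 9.11 × 623.1 / (521 + 623.1) = 9.11 × 623.1/1144 = 4.96 V.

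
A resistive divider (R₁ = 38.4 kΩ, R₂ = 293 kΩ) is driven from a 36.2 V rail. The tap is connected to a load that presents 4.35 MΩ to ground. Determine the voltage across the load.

V_out ≈ 31.8 V

The load sits in parallel with R₂: R₂‖R_L = (293 × 4350) / (293 + 4350) = 274.5 kΩ.
V_out = 36.2 × 274.5 / (38.4 + 274.5) = 36.2 × 274.5/312.9 = 31.8 V.
(Unloaded it would have been 32.0 V.)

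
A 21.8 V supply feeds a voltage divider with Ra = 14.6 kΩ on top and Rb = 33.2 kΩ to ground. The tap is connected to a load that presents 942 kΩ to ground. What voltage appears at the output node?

The load sits in parallel with Rb: Rb‖R_L = (33.2 × 942) / (33.2 + 942) = 32.07 kΩ.
V_out = 21.8 × 32.07 / (14.6 + 32.07) = 21.8 × 32.07/46.67 = 15.0 V.

V_out ≈ 15.0 V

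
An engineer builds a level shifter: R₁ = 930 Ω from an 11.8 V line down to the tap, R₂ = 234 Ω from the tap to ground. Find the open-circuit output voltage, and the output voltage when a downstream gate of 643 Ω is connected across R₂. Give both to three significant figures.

Open-circuit: V = 11.8 × 234/(930 + 234) = 2.37 V.
With the load, R₂ becomes R₂‖R_L = 171.6 Ω, so V = 11.8 × 171.6/1102 = 1.84 V.

Unloaded: 2.37 V; loaded: 1.84 V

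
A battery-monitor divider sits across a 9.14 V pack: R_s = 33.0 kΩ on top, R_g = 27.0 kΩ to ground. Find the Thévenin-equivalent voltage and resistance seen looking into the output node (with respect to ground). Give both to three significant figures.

V_th is the open-circuit tap voltage: 9.14 × 27.0/(33.0 + 27.0) = 4.11 V.
With the supply zeroed, R_s and R_g appear in parallel from the tap: R_th = R_s‖R_g = (33.0 × 27.0)/60.00 = 14.8 kΩ.

V_th = 4.11 V, R_th = 14.8 kΩ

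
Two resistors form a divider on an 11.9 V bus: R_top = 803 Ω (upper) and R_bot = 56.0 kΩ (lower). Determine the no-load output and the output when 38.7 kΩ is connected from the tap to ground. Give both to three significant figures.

Unloaded: 11.7 V; loaded: 11.5 V

Open-circuit: V = 11.9 × 56000/(803 + 56000) = 11.7 V.
With the load, R_bot becomes R_bot‖R_L = 22880 Ω, so V = 11.9 × 22880/23690 = 11.5 V.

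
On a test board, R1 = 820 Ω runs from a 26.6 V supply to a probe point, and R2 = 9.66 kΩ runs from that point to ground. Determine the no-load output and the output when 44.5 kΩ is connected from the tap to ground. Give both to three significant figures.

Unloaded: 24.5 V; loaded: 24.1 V

Open-circuit: V = 26.6 × 9660/(820 + 9660) = 24.5 V.
With the load, R2 becomes R2‖R_L = 7937 Ω, so V = 26.6 × 7937/8757 = 24.1 V.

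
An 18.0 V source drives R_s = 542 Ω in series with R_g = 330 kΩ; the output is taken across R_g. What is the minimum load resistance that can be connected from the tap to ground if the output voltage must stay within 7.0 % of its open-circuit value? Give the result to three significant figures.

R_L(min) ≈ 7.19 kΩ

Output resistance R_th = R_s‖R_g = (542 × 330000)/330500 = 541.1 Ω.
The fractional drop is R_th/(R_th + R_L); requiring this ≤ 0.0700 gives R_L ≥ R_th(1/0.0700 − 1) = 541.1 × 13.29 = 7.19 kΩ.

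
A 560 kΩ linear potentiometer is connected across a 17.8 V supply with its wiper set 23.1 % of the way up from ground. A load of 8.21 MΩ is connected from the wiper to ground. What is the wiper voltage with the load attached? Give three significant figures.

V ≈ 4.06 V

The wiper splits the pot into (1−α)R = 430.6 kΩ above and αR = 129.4 kΩ below.
Lower section ‖ load = 127.4 kΩ.
V_wiper = 17.8 × 127.4/(430.6 + 127.4) = 4.06 V.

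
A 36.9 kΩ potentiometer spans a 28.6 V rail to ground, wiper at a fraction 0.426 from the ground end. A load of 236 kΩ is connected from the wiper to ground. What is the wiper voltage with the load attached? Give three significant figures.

V ≈ 11.7 V

The wiper splits the pot into (1−α)R = 21.18 kΩ above and αR = 15.72 kΩ below.
Lower section ‖ load = 14.74 kΩ.
V_wiper = 28.6 × 14.74/(21.18 + 14.74) = 11.7 V.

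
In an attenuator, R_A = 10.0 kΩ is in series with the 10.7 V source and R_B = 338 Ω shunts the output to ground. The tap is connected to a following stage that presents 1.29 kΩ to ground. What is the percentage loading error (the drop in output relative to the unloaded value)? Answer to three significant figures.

Unloaded V = 10.7 × 338/10340 = 0.3498 V.
Loaded: R_B‖R_L = 267.8 Ω, giving V = 10.7 × 267.8/10270 = 0.2791 V.
Drop = (0.3498 − 0.2791) / 0.3498 = 20.2 %.

20.2 %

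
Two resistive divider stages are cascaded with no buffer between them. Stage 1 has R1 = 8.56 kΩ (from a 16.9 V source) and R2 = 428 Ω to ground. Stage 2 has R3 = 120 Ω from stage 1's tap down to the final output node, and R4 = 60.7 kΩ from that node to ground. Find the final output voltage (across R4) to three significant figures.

V_out ≈ 0.798 V

Stage 2 presents R3+R4 = 60820 Ω as a load on stage 1's tap.
Stage 1's lower leg becomes R2‖(R3+R4) = 425.0 Ω, so V_mid = 16.9 × 425.0/8985 = 0.7994 V.
Stage 2 is itself unloaded: V_out = V_mid × R4/(R3+R4) = 0.7994 × 60700/60820 = 0.798 V.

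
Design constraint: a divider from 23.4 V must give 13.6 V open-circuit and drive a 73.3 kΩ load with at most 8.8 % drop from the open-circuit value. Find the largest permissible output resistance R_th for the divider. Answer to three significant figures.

Loading drop = R_th/(R_th + R_L) ≤ 0.0880, so R_th ≤ R_L · ε/(1−ε) = 73.3 kΩ × 0.0880/0.9120 = 7.07 kΩ.
(Any R1, R2 with R2/(R1+R2) = 0.581 and R1‖R2 ≤ 7.07 kΩ will meet the spec.)

R_th ≤ 7.07 kΩ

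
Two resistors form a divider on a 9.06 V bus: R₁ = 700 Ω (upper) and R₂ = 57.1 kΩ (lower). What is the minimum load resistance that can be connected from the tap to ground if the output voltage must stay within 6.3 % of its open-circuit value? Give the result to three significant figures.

R_L(min) ≈ 10.3 kΩ

Output resistance R_th = R₁‖R₂ = (700 × 57100)/57800 = 691.5 Ω.
The fractional drop is R_th/(R_th + R_L); requiring this ≤ 0.0630 gives R_L ≥ R_th(1/0.0630 − 1) = 691.5 × 14.87 = 10.3 kΩ.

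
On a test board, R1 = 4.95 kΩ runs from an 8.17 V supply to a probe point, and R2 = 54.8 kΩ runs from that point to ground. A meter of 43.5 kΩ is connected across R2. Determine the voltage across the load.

V_out ≈ 6.79 V

The load sits in parallel with R2: R2‖R_L = (54.8 × 43.5) / (54.8 + 43.5) = 24.25 kΩ.
V_out = 8.17 × 24.25 / (4.95 + 24.25) = 8.17 × 24.25/29.20 = 6.79 V.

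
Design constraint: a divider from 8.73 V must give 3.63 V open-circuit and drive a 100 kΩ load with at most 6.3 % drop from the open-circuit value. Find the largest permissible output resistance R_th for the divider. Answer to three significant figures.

Loading drop = R_th/(R_th + R_L) ≤ 0.0630, so R_th ≤ R_L · ε/(1−ε) = 100 kΩ × 0.0630/0.9370 = 6.72 kΩ.

R_th ≤ 6.72 kΩ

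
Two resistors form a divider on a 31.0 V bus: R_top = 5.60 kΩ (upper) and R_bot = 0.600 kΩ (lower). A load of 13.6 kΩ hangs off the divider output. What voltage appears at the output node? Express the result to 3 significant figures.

V_out ≈ 2.89 V

The load sits in parallel with R_bot: R_bot‖R_L = (600 × 13600) / (600 + 13600) = 574.6 Ω.
V_out = 31.0 × 574.6 / (5600 + 574.6) = 31.0 × 574.6/6175 = 2.89 V.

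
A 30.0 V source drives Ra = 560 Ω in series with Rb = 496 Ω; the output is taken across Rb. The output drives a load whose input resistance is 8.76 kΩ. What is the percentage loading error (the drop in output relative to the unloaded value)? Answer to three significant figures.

2.92 %

The divider's output (Thévenin) resistance is Ra‖Rb = 263.0 Ω.
Fractional drop under load = R_th/(R_th + R_L) = 263.0 / (263.0 + 8760) = 0.02915.
So the output falls by 2.92 %.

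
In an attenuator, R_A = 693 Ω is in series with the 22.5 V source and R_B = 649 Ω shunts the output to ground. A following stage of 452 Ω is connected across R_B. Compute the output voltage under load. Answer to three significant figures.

V_out ≈ 6.25 V

The load sits in parallel with R_B: R_B‖R_L = (649 × 452) / (649 + 452) = 266.4 Ω.
V_out = 22.5 × 266.4 / (693 + 266.4) = 22.5 × 266.4/959.4 = 6.25 V.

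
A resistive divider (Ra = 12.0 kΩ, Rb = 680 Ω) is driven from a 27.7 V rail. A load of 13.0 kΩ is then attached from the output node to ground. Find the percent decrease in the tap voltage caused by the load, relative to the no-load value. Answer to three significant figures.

The divider's output (Thévenin) resistance is Ra‖Rb = 643.5 Ω.
Fractional drop under load = R_th/(R_th + R_L) = 643.5 / (643.5 + 13000) = 0.04717.
So the output falls by 4.72 %.

4.72 %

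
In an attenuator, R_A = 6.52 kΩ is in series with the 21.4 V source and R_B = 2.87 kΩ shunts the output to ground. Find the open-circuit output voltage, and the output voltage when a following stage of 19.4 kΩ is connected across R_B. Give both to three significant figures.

Unloaded: 6.54 V; loaded: 5.93 V

Open-circuit: V = 21.4 × 2.87/(6.52 + 2.87) = 6.54 V.
With the load, R_B becomes R_B‖R_L = 2.500 kΩ, so V = 21.4 × 2.500/9.020 = 5.93 V.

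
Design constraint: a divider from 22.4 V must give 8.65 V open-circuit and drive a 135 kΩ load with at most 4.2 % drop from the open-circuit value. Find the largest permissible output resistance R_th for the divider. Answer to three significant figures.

Loading drop = R_th/(R_th + R_L) ≤ 0.0420, so R_th ≤ R_L · ε/(1−ε) = 135 kΩ × 0.0420/0.9580 = 5.92 kΩ.

R_th ≤ 5.92 kΩ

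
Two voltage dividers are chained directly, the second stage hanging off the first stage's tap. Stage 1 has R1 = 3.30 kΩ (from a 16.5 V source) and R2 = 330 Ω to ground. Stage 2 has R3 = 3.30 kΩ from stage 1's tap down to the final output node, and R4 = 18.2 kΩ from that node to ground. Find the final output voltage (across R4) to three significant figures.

V_out ≈ 1.25 V

Stage 2 presents R3+R4 = 21500 Ω as a load on stage 1's tap.
Stage 1's lower leg becomes R2‖(R3+R4) = 325.0 Ω, so V_mid = 16.5 × 325.0/3625 = 1.479 V.
Stage 2 is itself unloaded: V_out = V_mid × R4/(R3+R4) = 1.479 × 18200/21500 = 1.25 V.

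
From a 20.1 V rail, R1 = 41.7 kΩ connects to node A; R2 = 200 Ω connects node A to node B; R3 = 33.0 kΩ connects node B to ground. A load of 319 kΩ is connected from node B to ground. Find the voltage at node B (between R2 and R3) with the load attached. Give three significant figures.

V ≈ 8.37 V

At node B, R3 is in parallel with the load: R3‖R_L = 29910 Ω.
Below node A the resistance is R2 + (R3‖R_L) = 30110 Ω, so V_A = 20.1 × 30110/71810 = 8.427 V.
Then V_B = V_A × (R3‖R_L)/(R2 + R3‖R_L) = 8.427 × 29910/30110 = 8.37 V.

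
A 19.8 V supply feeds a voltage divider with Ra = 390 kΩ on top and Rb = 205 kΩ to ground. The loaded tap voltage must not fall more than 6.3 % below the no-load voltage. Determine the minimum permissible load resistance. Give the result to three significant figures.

Output resistance R_th = Ra‖Rb = (390 × 205)/595.0 = 134.4 kΩ.
The fractional drop is R_th/(R_th + R_L); requiring this ≤ 0.0630 gives R_L ≥ R_th(1/0.0630 − 1) = 134.4 × 14.87 = 2.00 MΩ.

R_L(min) ≈ 2.00 MΩ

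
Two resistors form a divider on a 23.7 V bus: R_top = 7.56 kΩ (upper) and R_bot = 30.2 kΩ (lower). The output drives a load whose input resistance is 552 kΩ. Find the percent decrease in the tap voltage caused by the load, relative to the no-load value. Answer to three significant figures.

The divider's output (Thévenin) resistance is R_top‖R_bot = 6.046 kΩ.
Fractional drop under load = R_th/(R_th + R_L) = 6.046 / (6.046 + 552) = 0.01083.
So the output falls by 1.08 %.

1.08 %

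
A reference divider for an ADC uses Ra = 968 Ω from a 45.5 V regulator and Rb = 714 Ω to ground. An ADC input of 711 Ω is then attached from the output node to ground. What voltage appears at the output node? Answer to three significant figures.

V_out ≈ 12.2 V

The load sits in parallel with Rb: Rb‖R_L = (714 × 711) / (714 + 711) = 356.2 Ω.
V_out = 45.5 × 356.2 / (968 + 356.2) = 45.5 × 356.2/1324 = 12.2 V.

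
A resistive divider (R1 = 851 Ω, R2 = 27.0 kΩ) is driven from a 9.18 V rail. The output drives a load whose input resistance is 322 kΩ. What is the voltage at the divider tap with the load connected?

V_out ≈ 8.88 V

The load sits in parallel with R2: R2‖R_L = (27000 × 322000) / (27000 + 322000) = 24910 Ω.
V_out = 9.18 × 24910 / (851 + 24910) = 9.18 × 24910/25760 = 8.88 V.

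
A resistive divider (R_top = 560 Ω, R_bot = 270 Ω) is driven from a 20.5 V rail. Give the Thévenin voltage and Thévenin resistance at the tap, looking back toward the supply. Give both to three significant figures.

V_th = 6.67 V, R_th = 182 Ω

V_th is the open-circuit tap voltage: 20.5 × 270/(560 + 270) = 6.67 V.
With the supply zeroed, R_top and R_bot appear in parallel from the tap: R_th = R_top‖R_bot = (560 × 270)/830.0 = 182 Ω.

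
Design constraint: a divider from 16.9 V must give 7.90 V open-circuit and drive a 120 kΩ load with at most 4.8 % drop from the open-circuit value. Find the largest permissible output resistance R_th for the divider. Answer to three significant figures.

Loading drop = R_th/(R_th + R_L) ≤ 0.0480, so R_th ≤ R_L · ε/(1−ε) = 120 kΩ × 0.0480/0.9520 = 6.05 kΩ.
(Any R1, R2 with R2/(R1+R2) = 0.467 and R1‖R2 ≤ 6.05 kΩ will meet the spec.)

R_th ≤ 6.05 kΩ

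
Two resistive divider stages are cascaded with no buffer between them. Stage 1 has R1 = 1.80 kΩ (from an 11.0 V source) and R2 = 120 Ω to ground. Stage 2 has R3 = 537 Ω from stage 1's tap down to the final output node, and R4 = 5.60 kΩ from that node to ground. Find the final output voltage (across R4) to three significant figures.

V_out ≈ 0.616 V

Stage 2 presents R3+R4 = 6137 Ω as a load on stage 1's tap.
Stage 1's lower leg becomes R2‖(R3+R4) = 117.7 Ω, so V_mid = 11.0 × 117.7/1918 = 0.6751 V.
Stage 2 is itself unloaded: V_out = V_mid × R4/(R3+R4) = 0.6751 × 5600/6137 = 0.616 V.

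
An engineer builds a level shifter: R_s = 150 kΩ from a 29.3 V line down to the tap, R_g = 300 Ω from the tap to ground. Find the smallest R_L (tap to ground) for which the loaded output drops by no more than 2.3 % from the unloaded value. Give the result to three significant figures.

R_L(min) ≈ 12.7 kΩ

Output resistance R_th = R_s‖R_g = (150000 × 300)/150300 = 299.4 Ω.
The fractional drop is R_th/(R_th + R_L); requiring this ≤ 0.0230 gives R_L ≥ R_th(1/0.0230 − 1) = 299.4 × 42.48 = 12.7 kΩ.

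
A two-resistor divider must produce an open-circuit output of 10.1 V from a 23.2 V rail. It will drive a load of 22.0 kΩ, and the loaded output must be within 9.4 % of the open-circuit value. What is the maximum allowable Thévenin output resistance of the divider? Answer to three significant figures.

R_th ≤ 2.28 kΩ

Loading drop = R_th/(R_th + R_L) ≤ 0.0940, so R_th ≤ R_L · ε/(1−ε) = 22.0 kΩ × 0.0940/0.9060 = 2.28 kΩ.
(Any R1, R2 with R2/(R1+R2) = 0.435 and R1‖R2 ≤ 2.28 kΩ will meet the spec.)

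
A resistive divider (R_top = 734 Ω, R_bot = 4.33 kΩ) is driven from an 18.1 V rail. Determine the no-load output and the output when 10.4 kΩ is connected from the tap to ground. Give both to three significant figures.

Unloaded: 15.5 V; loaded: 14.6 V

Open-circuit: V = 18.1 × 4330/(734 + 4330) = 15.5 V.
With the load, R_bot becomes R_bot‖R_L = 3057 Ω, so V = 18.1 × 3057/3791 = 14.6 V.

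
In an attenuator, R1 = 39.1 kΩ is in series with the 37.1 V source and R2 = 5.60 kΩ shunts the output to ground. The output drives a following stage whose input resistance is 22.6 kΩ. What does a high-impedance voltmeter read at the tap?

V_out ≈ 3.82 V

The load sits in parallel with R2: R2‖R_L = (5.60 × 22.6) / (5.60 + 22.6) = 4.488 kΩ.
V_out = 37.1 × 4.488 / (39.1 + 4.488) = 37.1 × 4.488/43.59 = 3.82 V.
(Unloaded it would have been 4.65 V.)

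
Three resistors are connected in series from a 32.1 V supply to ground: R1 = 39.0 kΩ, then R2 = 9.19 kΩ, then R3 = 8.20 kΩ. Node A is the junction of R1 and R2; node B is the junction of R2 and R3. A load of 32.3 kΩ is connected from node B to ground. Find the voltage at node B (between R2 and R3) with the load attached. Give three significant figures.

At node B, R3 is in parallel with the load: R3‖R_L = 6.540 kΩ.
Below node A the resistance is R2 + (R3‖R_L) = 15.73 kΩ, so V_A = 32.1 × 15.73/54.73 = 9.226 V.
Then V_B = V_A × (R3‖R_L)/(R2 + R3‖R_L) = 9.226 × 6.540/15.73 = 3.84 V.

V ≈ 3.84 V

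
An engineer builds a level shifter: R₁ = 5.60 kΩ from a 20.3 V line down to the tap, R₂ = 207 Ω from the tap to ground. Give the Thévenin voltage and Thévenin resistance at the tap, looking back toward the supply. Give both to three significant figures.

V_th is the open-circuit tap voltage: 20.3 × 207/(5600 + 207) = 0.724 V.
With the supply zeroed, R₁ and R₂ appear in parallel from the tap: R_th = R₁‖R₂ = (5600 × 207)/5807 = 200 Ω.

V_th = 0.724 V, R_th = 200 Ω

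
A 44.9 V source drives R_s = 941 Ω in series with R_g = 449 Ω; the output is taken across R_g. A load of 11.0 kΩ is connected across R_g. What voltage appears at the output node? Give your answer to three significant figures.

V_out ≈ 14.1 V

The load sits in parallel with R_g: R_g‖R_L = (449 × 11000) / (449 + 11000) = 431.4 Ω.
V_out = 44.9 × 431.4 / (941 + 431.4) = 44.9 × 431.4/1372 = 14.1 V.
(Unloaded it would have been 14.5 V.)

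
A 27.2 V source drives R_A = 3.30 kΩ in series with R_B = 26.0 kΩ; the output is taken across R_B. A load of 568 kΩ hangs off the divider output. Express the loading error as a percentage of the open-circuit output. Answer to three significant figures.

0.513 %

The divider's output (Thévenin) resistance is R_A‖R_B = 2.928 kΩ.
Fractional drop under load = R_th/(R_th + R_L) = 2.928 / (2.928 + 568) = 0.005129.
So the output falls by 0.513 %.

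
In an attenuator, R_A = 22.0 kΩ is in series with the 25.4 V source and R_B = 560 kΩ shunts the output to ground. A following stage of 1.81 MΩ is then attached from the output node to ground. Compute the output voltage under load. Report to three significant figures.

The load sits in parallel with R_B: R_B‖R_L = (560 × 1810) / (560 + 1810) = 427.7 kΩ.
V_out = 25.4 × 427.7 / (22.0 + 427.7) = 25.4 × 427.7/449.7 = 24.2 V.
(Unloaded it would have been 24.4 V.)

V_out ≈ 24.2 V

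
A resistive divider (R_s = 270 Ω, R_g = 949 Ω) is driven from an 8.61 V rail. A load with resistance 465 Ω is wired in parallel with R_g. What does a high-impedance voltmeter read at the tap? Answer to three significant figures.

V_out ≈ 4.62 V

The load sits in parallel with R_g: R_g‖R_L = (949 × 465) / (949 + 465) = 312.1 Ω.
V_out = 8.61 × 312.1 / (270 + 312.1) = 8.61 × 312.1/582.1 = 4.62 V.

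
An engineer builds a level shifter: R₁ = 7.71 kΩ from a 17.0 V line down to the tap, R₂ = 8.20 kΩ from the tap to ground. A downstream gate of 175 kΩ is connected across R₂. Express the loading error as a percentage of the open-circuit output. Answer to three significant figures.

The divider's output (Thévenin) resistance is R₁‖R₂ = 3.974 kΩ.
Fractional drop under load = R_th/(R_th + R_L) = 3.974 / (3.974 + 175) = 0.02220.
So the output falls by 2.22 %.

2.22 %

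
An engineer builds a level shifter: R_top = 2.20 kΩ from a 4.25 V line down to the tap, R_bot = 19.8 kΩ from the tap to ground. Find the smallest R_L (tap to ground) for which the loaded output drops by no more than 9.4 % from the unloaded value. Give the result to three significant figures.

R_L(min) ≈ 19.1 kΩ

Output resistance R_th = R_top‖R_bot = (2.20 × 19.8)/22.00 = 1.980 kΩ.
The fractional drop is R_th/(R_th + R_L); requiring this ≤ 0.0940 gives R_L ≥ R_th(1/0.0940 − 1) = 1.980 × 9.638 = 19.1 kΩ.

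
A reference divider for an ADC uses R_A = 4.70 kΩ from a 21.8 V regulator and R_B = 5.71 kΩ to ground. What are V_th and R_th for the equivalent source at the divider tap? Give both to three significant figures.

V_th is the open-circuit tap voltage: 21.8 × 5.71/(4.70 + 5.71) = 12.0 V.
With the supply zeroed, R_A and R_B appear in parallel from the tap: R_th = R_A‖R_B = (4.70 × 5.71)/10.41 = 2.58 kΩ.

V_th = 12.0 V, R_th = 2.58 kΩ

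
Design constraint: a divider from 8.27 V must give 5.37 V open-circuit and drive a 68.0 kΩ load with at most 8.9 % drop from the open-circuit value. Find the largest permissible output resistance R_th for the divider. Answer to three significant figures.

R_th ≤ 6.64 kΩ

Loading drop = R_th/(R_th + R_L) ≤ 0.0890, so R_th ≤ R_L · ε/(1−ε) = 68.0 kΩ × 0.0890/0.9110 = 6.64 kΩ.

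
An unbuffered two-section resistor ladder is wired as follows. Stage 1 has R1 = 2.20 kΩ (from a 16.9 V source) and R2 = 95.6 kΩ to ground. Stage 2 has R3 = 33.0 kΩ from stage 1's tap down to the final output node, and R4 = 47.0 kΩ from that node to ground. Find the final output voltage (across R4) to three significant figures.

V_out ≈ 9.45 V

Stage 2 presents R3+R4 = 80.00 kΩ as a load on stage 1's tap.
Stage 1's lower leg becomes R2‖(R3+R4) = 43.55 kΩ, so V_mid = 16.9 × 43.55/45.75 = 16.09 V.
Stage 2 is itself unloaded: V_out = V_mid × R4/(R3+R4) = 16.09 × 47.0/80.00 = 9.45 V.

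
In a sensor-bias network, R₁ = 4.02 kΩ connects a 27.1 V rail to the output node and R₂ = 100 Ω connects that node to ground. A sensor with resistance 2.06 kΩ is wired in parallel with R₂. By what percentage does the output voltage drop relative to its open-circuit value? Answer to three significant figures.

The divider's output (Thévenin) resistance is R₁‖R₂ = 97.57 Ω.
Fractional drop under load = R_th/(R_th + R_L) = 97.57 / (97.57 + 2060) = 0.04522.
So the output falls by 4.52 %.

4.52 %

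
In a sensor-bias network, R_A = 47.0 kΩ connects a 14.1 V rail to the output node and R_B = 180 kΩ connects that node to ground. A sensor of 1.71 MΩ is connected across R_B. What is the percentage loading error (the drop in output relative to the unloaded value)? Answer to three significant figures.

2.13 %

The divider's output (Thévenin) resistance is R_A‖R_B = 37.27 kΩ.
Fractional drop under load = R_th/(R_th + R_L) = 37.27 / (37.27 + 1710) = 0.02133.
So the output falls by 2.13 %.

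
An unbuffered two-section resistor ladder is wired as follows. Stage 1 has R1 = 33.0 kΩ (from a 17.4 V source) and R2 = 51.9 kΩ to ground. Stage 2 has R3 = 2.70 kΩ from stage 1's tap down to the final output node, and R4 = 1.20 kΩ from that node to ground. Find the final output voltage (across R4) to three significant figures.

V_out ≈ 0.530 V

Stage 2 presents R3+R4 = 3.900 kΩ as a load on stage 1's tap.
Stage 1's lower leg becomes R2‖(R3+R4) = 3.627 kΩ, so V_mid = 17.4 × 3.627/36.63 = 1.723 V.
Stage 2 is itself unloaded: V_out = V_mid × R4/(R3+R4) = 1.723 × 1.20/3.900 = 0.530 V.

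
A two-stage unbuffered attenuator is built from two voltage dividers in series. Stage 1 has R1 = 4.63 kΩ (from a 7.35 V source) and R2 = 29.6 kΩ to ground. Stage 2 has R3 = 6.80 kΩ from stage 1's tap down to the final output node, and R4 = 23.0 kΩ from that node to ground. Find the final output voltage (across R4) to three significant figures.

Stage 2 presents R3+R4 = 29.80 kΩ as a load on stage 1's tap.
Stage 1's lower leg becomes R2‖(R3+R4) = 14.85 kΩ, so V_mid = 7.35 × 14.85/19.48 = 5.603 V.
Stage 2 is itself unloaded: V_out = V_mid × R4/(R3+R4) = 5.603 × 23.0/29.80 = 4.32 V.

V_out ≈ 4.32 V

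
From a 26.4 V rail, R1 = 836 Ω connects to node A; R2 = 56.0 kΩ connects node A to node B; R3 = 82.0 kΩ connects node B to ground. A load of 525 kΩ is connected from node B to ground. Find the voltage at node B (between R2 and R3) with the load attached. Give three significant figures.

At node B, R3 is in parallel with the load: R3‖R_L = 70920 Ω.
Below node A the resistance is R2 + (R3‖R_L) = 126900 Ω, so V_A = 26.4 × 126900/127800 = 26.23 V.
Then V_B = V_A × (R3‖R_L)/(R2 + R3‖R_L) = 26.23 × 70920/126900 = 14.7 V.

V ≈ 14.7 V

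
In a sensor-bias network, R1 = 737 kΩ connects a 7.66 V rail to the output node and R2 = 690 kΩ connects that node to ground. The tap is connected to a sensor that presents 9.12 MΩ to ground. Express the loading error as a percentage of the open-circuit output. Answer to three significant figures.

The divider's output (Thévenin) resistance is R1‖R2 = 356.4 kΩ.
Fractional drop under load = R_th/(R_th + R_L) = 356.4 / (356.4 + 9120) = 0.03761.
So the output falls by 3.76 %.

3.76 %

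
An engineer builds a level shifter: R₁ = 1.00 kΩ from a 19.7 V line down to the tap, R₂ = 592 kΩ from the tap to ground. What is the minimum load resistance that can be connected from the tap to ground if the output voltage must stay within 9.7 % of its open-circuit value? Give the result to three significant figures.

Output resistance R_th = R₁‖R₂ = (1000 × 592000)/593000 = 998.3 Ω.
The fractional drop is R_th/(R_th + R_L); requiring this ≤ 0.0970 gives R_L ≥ R_th(1/0.0970 − 1) = 998.3 × 9.309 = 9.29 kΩ.

R_L(min) ≈ 9.29 kΩ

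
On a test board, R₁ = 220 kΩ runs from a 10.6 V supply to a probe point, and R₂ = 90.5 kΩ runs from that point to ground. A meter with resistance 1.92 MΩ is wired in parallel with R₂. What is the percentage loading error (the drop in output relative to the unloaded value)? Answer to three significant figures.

3.23 %

The divider's output (Thévenin) resistance is R₁‖R₂ = 64.12 kΩ.
Fractional drop under load = R_th/(R_th + R_L) = 64.12 / (64.12 + 1920) = 0.03232.
So the output falls by 3.23 %.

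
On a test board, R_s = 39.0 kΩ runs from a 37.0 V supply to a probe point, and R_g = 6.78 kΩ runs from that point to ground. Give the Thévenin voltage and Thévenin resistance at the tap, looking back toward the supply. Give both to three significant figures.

V_th is the open-circuit tap voltage: 37.0 × 6.78/(39.0 + 6.78) = 5.48 V.
With the supply zeroed, R_s and R_g appear in parallel from the tap: R_th = R_s‖R_g = (39.0 × 6.78)/45.78 = 5.78 kΩ.

V_th = 5.48 V, R_th = 5.78 kΩ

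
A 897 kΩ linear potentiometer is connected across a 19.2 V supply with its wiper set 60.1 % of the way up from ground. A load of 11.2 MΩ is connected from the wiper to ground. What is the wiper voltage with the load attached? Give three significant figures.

The wiper splits the pot into (1−α)R = 357.9 kΩ above and αR = 539.1 kΩ below.
Lower section ‖ load = 514.3 kΩ.
V_wiper = 19.2 × 514.3/(357.9 + 514.3) = 11.3 V.

V ≈ 11.3 V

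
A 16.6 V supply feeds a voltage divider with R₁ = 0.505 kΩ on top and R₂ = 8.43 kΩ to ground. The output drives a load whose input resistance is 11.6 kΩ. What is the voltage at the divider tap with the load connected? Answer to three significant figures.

V_out ≈ 15.0 V

The load sits in parallel with R₂: R₂‖R_L = (8430 × 11600) / (8430 + 11600) = 4882 Ω.
V_out = 16.6 × 4882 / (505 + 4882) = 16.6 × 4882/5387 = 15.0 V.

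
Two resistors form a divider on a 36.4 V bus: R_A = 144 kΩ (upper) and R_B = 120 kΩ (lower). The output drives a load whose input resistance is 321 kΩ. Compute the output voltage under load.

The load sits in parallel with R_B: R_B‖R_L = (120 × 321) / (120 + 321) = 87.35 kΩ.
V_out = 36.4 × 87.35 / (144 + 87.35) = 36.4 × 87.35/231.3 = 13.7 V.
(Unloaded it would have been 16.5 V.)

V_out ≈ 13.7 V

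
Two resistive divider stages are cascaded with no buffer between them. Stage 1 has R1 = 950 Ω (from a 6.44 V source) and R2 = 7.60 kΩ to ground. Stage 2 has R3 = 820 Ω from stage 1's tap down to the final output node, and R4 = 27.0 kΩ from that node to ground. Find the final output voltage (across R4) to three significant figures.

V_out ≈ 5.39 V

Stage 2 presents R3+R4 = 27820 Ω as a load on stage 1's tap.
Stage 1's lower leg becomes R2‖(R3+R4) = 5969 Ω, so V_mid = 6.44 × 5969/6919 = 5.556 V.
Stage 2 is itself unloaded: V_out = V_mid × R4/(R3+R4) = 5.556 × 27000/27820 = 5.39 V.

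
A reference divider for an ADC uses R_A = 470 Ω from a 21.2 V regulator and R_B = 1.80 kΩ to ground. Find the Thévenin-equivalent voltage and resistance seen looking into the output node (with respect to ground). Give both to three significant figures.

V_th = 16.8 V, R_th = 373 Ω

V_th is the open-circuit tap voltage: 21.2 × 1800/(470 + 1800) = 16.8 V.
With the supply zeroed, R_A and R_B appear in parallel from the tap: R_th = R_A‖R_B = (470 × 1800)/2270 = 373 Ω.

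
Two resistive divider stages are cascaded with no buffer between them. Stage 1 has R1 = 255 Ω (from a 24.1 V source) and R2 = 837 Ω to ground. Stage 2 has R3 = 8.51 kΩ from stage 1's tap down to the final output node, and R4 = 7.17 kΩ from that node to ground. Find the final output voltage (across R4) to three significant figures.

V_out ≈ 8.34 V

Stage 2 presents R3+R4 = 15680 Ω as a load on stage 1's tap.
Stage 1's lower leg becomes R2‖(R3+R4) = 794.6 Ω, so V_mid = 24.1 × 794.6/1050 = 18.24 V.
Stage 2 is itself unloaded: V_out = V_mid × R4/(R3+R4) = 18.24 × 7170/15680 = 8.34 V.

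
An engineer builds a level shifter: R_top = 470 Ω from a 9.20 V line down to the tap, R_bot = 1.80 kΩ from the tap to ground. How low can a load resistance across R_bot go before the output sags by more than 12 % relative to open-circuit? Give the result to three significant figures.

Output resistance R_th = R_top‖R_bot = (470 × 1800)/2270 = 372.7 Ω.
The fractional drop is R_th/(R_th + R_L); requiring this ≤ 0.120 gives R_L ≥ R_th(1/0.120 − 1) = 372.7 × 7.333 = 2.73 kΩ.

R_L(min) ≈ 2.73 kΩ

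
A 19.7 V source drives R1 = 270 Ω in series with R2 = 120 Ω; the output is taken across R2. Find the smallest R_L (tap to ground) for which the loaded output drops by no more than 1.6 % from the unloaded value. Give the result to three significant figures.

R_L(min) ≈ 5.11 kΩ

Output resistance R_th = R1‖R2 = (270 × 120)/390.0 = 83.08 Ω.
The fractional drop is R_th/(R_th + R_L); requiring this ≤ 0.0160 gives R_L ≥ R_th(1/0.0160 − 1) = 83.08 × 61.50 = 5.11 kΩ.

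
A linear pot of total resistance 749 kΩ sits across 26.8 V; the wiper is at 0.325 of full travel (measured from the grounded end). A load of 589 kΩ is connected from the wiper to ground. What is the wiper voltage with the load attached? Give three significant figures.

The wiper splits the pot into (1−α)R = 505.6 kΩ above and αR = 243.4 kΩ below.
Lower section ‖ load = 172.2 kΩ.
V_wiper = 26.8 × 172.2/(505.6 + 172.2) = 6.81 V.

V ≈ 6.81 V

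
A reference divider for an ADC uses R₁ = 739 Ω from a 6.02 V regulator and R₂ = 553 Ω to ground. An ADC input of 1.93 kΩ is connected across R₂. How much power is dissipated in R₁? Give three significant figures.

P ≈ 19.6 mW

Total resistance from the source is R₁ + (R₂‖R_L) = 1169 Ω, so I = 6.02/1169 Ω = 5.150 mA.
P = I²·R₁ = (5.150 mA)² × 739 Ω = 19.6 mW.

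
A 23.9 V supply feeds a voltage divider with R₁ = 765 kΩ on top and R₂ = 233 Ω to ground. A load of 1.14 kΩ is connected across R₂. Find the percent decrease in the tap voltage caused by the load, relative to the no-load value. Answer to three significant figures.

17.0 %

Unloaded V = 23.9 × 233/765200 = 0.007277 V.
Loaded: R₂‖R_L = 193.5 Ω, giving V = 23.9 × 193.5/765200 = 0.006043 V.
Drop = (0.007277 − 0.006043) / 0.007277 = 17.0 %.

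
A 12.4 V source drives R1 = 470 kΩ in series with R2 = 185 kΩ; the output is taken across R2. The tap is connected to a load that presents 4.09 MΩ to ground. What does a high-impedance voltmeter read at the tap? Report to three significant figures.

V_out ≈ 3.39 V

The load sits in parallel with R2: R2‖R_L = (185 × 4090) / (185 + 4090) = 177.0 kΩ.
V_out = 12.4 × 177.0 / (470 + 177.0) = 12.4 × 177.0/647.0 = 3.39 V.
(Unloaded it would have been 3.50 V.)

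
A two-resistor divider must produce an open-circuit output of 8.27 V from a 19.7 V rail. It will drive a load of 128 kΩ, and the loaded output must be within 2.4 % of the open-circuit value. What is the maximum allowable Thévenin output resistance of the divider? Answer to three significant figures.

R_th ≤ 3.15 kΩ

Loading drop = R_th/(R_th + R_L) ≤ 0.0240, so R_th ≤ R_L · ε/(1−ε) = 128 kΩ × 0.0240/0.9760 = 3.15 kΩ.
(Any R1, R2 with R2/(R1+R2) = 0.420 and R1‖R2 ≤ 3.15 kΩ will meet the spec.)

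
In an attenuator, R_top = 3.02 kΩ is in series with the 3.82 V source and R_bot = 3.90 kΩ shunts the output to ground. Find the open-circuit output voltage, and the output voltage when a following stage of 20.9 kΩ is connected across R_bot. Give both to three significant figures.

Unloaded: 2.15 V; loaded: 1.99 V

Open-circuit: V = 3.82 × 3.90/(3.02 + 3.90) = 2.15 V.
With the load, R_bot becomes R_bot‖R_L = 3.287 kΩ, so V = 3.82 × 3.287/6.307 = 1.99 V.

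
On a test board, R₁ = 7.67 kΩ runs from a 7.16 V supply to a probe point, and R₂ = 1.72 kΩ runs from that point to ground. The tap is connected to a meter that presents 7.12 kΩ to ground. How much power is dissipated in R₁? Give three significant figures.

Total resistance from the source is R₁ + (R₂‖R_L) = 9.055 kΩ, so I = 7.16/9.055 kΩ = 0.7907 mA.
P = I²·R₁ = (0.7907 mA)² × 7.67 kΩ = 4.80 mW.

P ≈ 4.80 mW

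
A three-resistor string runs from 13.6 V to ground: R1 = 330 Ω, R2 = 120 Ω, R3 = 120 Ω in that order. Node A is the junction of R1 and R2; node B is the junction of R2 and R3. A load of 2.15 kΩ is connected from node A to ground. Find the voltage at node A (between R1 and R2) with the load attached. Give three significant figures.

Below node A the series string R2+R3 = 240.0 Ω sits in parallel with the 2150 Ω load: 215.9 Ω.
V_A = 13.6 × 215.9/(330 + 215.9) = 5.38 V.

V ≈ 5.38 V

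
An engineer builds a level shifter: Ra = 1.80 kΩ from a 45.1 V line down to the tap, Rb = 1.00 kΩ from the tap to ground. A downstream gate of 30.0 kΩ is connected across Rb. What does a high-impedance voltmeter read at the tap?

V_out ≈ 15.8 V

The load sits in parallel with Rb: Rb‖R_L = (1.00 × 30.0) / (1.00 + 30.0) = 0.9677 kΩ.
V_out = 45.1 × 0.9677 / (1.80 + 0.9677) = 45.1 × 0.9677/2.768 = 15.8 V.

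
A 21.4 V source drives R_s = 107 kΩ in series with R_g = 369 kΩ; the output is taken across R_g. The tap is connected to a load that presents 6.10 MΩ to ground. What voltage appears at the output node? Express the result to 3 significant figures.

V_out ≈ 16.4 V

The load sits in parallel with R_g: R_g‖R_L = (369 × 6100) / (369 + 6100) = 348.0 kΩ.
V_out = 21.4 × 348.0 / (107 + 348.0) = 21.4 × 348.0/455.0 = 16.4 V.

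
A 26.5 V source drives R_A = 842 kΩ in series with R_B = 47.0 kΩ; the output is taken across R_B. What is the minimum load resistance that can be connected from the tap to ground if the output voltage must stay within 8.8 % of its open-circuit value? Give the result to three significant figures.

R_L(min) ≈ 461 kΩ

Output resistance R_th = R_A‖R_B = (842 × 47.0)/889.0 = 44.52 kΩ.
The fractional drop is R_th/(R_th + R_L); requiring this ≤ 0.0880 gives R_L ≥ R_th(1/0.0880 − 1) = 44.52 × 10.36 = 461 kΩ.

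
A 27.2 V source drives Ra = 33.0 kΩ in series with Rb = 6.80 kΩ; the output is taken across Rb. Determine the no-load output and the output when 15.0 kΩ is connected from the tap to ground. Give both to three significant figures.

Open-circuit: V = 27.2 × 6.80/(33.0 + 6.80) = 4.65 V.
With the load, Rb becomes Rb‖R_L = 4.679 kΩ, so V = 27.2 × 4.679/37.68 = 3.38 V.

Unloaded: 4.65 V; loaded: 3.38 V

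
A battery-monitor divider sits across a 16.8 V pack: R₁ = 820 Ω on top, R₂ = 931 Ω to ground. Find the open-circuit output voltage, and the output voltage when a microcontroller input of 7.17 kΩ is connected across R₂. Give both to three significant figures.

Unloaded: 8.93 V; loaded: 8.42 V

Open-circuit: V = 16.8 × 931/(820 + 931) = 8.93 V.
With the load, R₂ becomes R₂‖R_L = 824.0 Ω, so V = 16.8 × 824.0/1644 = 8.42 V.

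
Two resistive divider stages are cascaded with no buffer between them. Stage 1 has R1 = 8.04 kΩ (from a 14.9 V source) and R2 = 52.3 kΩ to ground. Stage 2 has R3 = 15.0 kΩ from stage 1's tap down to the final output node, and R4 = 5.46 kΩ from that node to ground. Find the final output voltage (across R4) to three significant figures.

Stage 2 presents R3+R4 = 20.46 kΩ as a load on stage 1's tap.
Stage 1's lower leg becomes R2‖(R3+R4) = 14.71 kΩ, so V_mid = 14.9 × 14.71/22.75 = 9.633 V.
Stage 2 is itself unloaded: V_out = V_mid × R4/(R3+R4) = 9.633 × 5.46/20.46 = 2.57 V.

V_out ≈ 2.57 V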